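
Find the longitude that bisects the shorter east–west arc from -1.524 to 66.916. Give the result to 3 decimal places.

+32.696°

Signed shortest Δλ from -1.524° to +66.916° is +68.440°.
Midpoint longitude = -1.524° + (+68.440°)/2 = -1.524° + 34.220° = +32.696°.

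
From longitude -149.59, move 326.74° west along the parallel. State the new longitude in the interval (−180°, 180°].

-116.33°

Start at -149.59°; shift −326.74° → -476.33°.
-476.33° lies outside (−180°, 180°]; add 360° → -116.33°.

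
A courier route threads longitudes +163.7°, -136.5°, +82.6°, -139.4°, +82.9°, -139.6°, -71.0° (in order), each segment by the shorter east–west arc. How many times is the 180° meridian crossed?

5

Leg 1: +163.7° → -136.5°, shortest Δλ = 59.8° (east) — crosses 180°.
Leg 2: -136.5° → +82.6°, shortest Δλ = -140.9° (west) — crosses 180°.
Leg 3: +82.6° → -139.4°, shortest Δλ = 138.0° (east) — crosses 180°.
Leg 4: -139.4° → +82.9°, shortest Δλ = -137.7° (west) — crosses 180°.
Leg 5: +82.9° → -139.6°, shortest Δλ = 137.5° (east) — crosses 180°.
Leg 6: -139.6° → -71.0°, shortest Δλ = 68.6° (east) — does not cross 180°.
Total crossings: 5.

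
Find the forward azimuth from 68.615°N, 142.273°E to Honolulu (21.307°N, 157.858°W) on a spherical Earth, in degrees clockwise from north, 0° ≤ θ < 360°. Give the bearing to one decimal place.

110.6°

Δλ = -157.858 − 142.273 = -300.131°; wrapped into (−180°, 180°]: 59.869°.
θ = atan2( sin Δλ · cos φ₂ , cos φ₁ · sin φ₂ − sin φ₁ · cos φ₂ · cos Δλ )
  = atan2(0.80576, -0.30297) = 110.607° → normalised to [0°, 360°): 110.607°.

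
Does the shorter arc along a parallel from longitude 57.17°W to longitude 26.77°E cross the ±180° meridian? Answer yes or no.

No

Signed shortest Δλ = ((26.77 − -57.17 + 180) mod 360) − 180 = 83.94°.
Going east by 83.94° from -57.17° reaches +26.77° without touching 180°.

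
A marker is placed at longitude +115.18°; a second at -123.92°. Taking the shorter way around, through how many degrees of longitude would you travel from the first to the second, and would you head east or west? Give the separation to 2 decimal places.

120.90° east

Raw difference: -123.92 − 115.18 = -239.1°.
Normalise into (−180°, 180°]: -239.1° + 360° = 120.9°.
Positive ⇒ the second point lies to the east; separation 120.90°.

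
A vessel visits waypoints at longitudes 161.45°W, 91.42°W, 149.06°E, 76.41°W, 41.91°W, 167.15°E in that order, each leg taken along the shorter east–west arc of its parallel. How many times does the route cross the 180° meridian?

3

Leg 1: -161.45° → -91.42°, shortest Δλ = 70.03° (east) — does not cross 180°.
Leg 2: -91.42° → +149.06°, shortest Δλ = -119.52° (west) — crosses 180°.
Leg 3: +149.06° → -76.41°, shortest Δλ = 134.53° (east) — crosses 180°.
Leg 4: -76.41° → -41.91°, shortest Δλ = 34.5° (east) — does not cross 180°.
Leg 5: -41.91° → +167.15°, shortest Δλ = -150.94° (west) — crosses 180°.
Total crossings: 3.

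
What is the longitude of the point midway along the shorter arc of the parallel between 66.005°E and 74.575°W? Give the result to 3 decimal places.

4.285°W

Signed shortest Δλ from +66.005° to -74.575° is -140.580°.
Midpoint longitude = +66.005° + (-140.580°)/2 = +66.005° − 70.290° = -4.285°.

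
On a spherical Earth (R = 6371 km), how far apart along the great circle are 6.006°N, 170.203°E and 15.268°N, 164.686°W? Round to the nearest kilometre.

2927 km

Δλ = -164.686 − 170.203 = -334.889°; wrapped into (−180°, 180°]: 25.111°.
Δφ = 15.268 − 6.006 = 9.262°.
a = sin²(Δφ/2) + cos φ₁ · cos φ₂ · sin²(Δλ/2) = 0.051857.
c = 2·atan2(√a, √(1−a)) = 0.45947 rad → d = 6371·c ≈ 2927.30 km.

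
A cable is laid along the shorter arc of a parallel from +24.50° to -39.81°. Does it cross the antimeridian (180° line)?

Signed shortest Δλ = ((-39.81 − 24.50 + 180) mod 360) − 180 = -64.31°.
Going west by 64.31° from +24.50° reaches -39.81° without touching 180°.

No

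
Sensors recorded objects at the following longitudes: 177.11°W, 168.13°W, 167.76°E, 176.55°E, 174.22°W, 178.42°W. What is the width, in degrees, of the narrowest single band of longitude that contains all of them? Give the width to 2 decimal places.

24.11°

Sort the longitudes: -178.42°, -177.11°, -174.22°, -168.13°, +167.76°, +176.55°.
Eastward gaps between consecutive values (wrapping around): 1.31°, 2.89°, 6.09°, 335.89°, 8.79°, 5.03°.
Largest gap = 335.89° ⇒ minimal covering band is its complement: 360° − 335.89° = 24.11°.
Band runs from +167.76° eastward to -168.13°, crossing the antimeridian.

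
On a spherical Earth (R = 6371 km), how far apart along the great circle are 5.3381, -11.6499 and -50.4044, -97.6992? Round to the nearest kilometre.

10186 km

Δλ = -97.6992 − -11.6499 = -86.0493°.
Δφ = -50.4044 − 5.3381 = -55.7425°.
a = sin²(Δφ/2) + cos φ₁ · cos φ₂ · sin²(Δλ/2) = 0.513982.
c = 2·atan2(√a, √(1−a)) = 1.59876 rad → d = 6371·c ≈ 10185.73 km.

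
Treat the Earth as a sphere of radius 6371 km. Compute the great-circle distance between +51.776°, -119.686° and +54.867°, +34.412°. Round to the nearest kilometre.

Δλ = 34.412 − -119.686 = 154.098°.
Δφ = 54.867 − 51.776 = 3.091°.
a = sin²(Δφ/2) + cos φ₁ · cos φ₂ · sin²(Δλ/2) = 0.338911.
c = 2·atan2(√a, √(1−a)) = 1.24277 rad → d = 6371·c ≈ 7917.67 km.

7918 km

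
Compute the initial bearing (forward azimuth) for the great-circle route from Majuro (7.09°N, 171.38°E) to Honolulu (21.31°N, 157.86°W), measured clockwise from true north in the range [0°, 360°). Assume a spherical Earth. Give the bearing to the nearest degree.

Δλ = -157.86 − 171.38 = -329.24°; wrapped into (−180°, 180°]: 30.76°.
θ = atan2( sin Δλ · cos φ₂ , cos φ₁ · sin φ₂ − sin φ₁ · cos φ₂ · cos Δλ )
  = atan2(0.47647, 0.26182) = 61.211° → normalised to [0°, 360°): 61.211°.

61°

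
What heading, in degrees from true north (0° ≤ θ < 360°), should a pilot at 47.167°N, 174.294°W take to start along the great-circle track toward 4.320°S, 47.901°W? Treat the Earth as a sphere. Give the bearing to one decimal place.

Δλ = -47.901 − -174.294 = 126.393°.
θ = atan2( sin Δλ · cos φ₂ , cos φ₁ · sin φ₂ − sin φ₁ · cos φ₂ · cos Δλ )
  = atan2(0.80268, 0.38266) = 64.512° → normalised to [0°, 360°): 64.512°.

64.5°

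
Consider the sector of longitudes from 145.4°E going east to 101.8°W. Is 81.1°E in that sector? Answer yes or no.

Band width going east from +145.4° to -101.8°: ((-101.8 − 145.4) mod 360) = 112.8°.
Offset of +81.1° east of the west edge: ((81.1 − 145.4) mod 360) = 295.7°.
295.7° > 112.8° ⇒ outside.

No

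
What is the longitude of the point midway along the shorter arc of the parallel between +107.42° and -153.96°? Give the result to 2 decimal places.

+156.73°

Signed shortest Δλ from +107.42° to -153.96° is +98.62°.
Midpoint longitude = +107.42° + (+98.62°)/2 = +107.42° + 49.31° = +156.73°.
(The naïve average (+107.42 + -153.96)/2 = -23.27° is on the wrong side of the globe.)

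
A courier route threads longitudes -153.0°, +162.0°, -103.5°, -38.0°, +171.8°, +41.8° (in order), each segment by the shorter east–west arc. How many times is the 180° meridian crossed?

3

Leg 1: -153.0° → +162.0°, shortest Δλ = -45.0° (west) — crosses 180°.
Leg 2: +162.0° → -103.5°, shortest Δλ = 94.5° (east) — crosses 180°.
Leg 3: -103.5° → -38.0°, shortest Δλ = 65.5° (east) — does not cross 180°.
Leg 4: -38.0° → +171.8°, shortest Δλ = -150.2° (west) — crosses 180°.
Leg 5: +171.8° → +41.8°, shortest Δλ = -130.0° (west) — does not cross 180°.
Total crossings: 3.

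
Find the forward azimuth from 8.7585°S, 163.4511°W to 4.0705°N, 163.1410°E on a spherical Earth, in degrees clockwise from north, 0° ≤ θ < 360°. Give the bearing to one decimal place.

Δλ = 163.1410 − -163.4511 = 326.5921°; wrapped into (−180°, 180°]: -33.4079°.
θ = atan2( sin Δλ · cos φ₂ , cos φ₁ · sin φ₂ − sin φ₁ · cos φ₂ · cos Δλ )
  = atan2(-0.54921, 0.19695) = -70.272° → normalised to [0°, 360°): 289.728°.

289.7°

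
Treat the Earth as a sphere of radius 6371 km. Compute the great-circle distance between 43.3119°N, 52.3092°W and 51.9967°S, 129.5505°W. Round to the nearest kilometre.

12921 km

Δλ = -129.5505 − -52.3092 = -77.2413°.
Δφ = -51.9967 − 43.3119 = -95.3086°.
a = sin²(Δφ/2) + cos φ₁ · cos φ₂ · sin²(Δλ/2) = 0.720793.
c = 2·atan2(√a, √(1−a)) = 2.02816 rad → d = 6371·c ≈ 12921.42 km.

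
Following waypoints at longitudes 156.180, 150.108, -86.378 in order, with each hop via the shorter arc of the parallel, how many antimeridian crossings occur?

1

Leg 1: +156.180° → +150.108°, shortest Δλ = -6.072° (west) — does not cross 180°.
Leg 2: +150.108° → -86.378°, shortest Δλ = 123.514° (east) — crosses 180°.
Total crossings: 1.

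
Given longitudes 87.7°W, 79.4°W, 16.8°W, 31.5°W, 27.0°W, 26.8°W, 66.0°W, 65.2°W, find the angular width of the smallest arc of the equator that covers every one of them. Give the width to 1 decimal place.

70.9°

Sort the longitudes: -87.7°, -79.4°, -66.0°, -65.2°, -31.5°, -27.0°, -26.8°, -16.8°.
Eastward gaps between consecutive values (wrapping around): 8.3°, 13.4°, 0.8°, 33.7°, 4.5°, 0.2°, 10.0°, 289.1°.
Largest gap = 289.1° ⇒ minimal covering band is its complement: 360° − 289.1° = 70.9°.
Band runs from -87.7° eastward to -16.8°.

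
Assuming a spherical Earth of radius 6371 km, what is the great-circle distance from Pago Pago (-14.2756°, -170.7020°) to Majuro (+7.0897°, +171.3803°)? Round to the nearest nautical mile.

Δλ = 171.3803 − -170.7020 = 342.0823°; wrapped into (−180°, 180°]: -17.9177°.
Δφ = 7.0897 − -14.2756 = 21.3653°.
a = sin²(Δφ/2) + cos φ₁ · cos φ₂ · sin²(Δλ/2) = 0.057683.
c = 2·atan2(√a, √(1−a)) = 0.48509 rad → d = 6371·c ≈ 3090.51 km ≈ 1668.74 nmi.

1669 nmi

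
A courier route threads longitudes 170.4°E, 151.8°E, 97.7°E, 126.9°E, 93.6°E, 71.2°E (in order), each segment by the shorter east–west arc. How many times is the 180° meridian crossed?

0

Leg 1: +170.4° → +151.8°, shortest Δλ = -18.6° (west) — does not cross 180°.
Leg 2: +151.8° → +97.7°, shortest Δλ = -54.1° (west) — does not cross 180°.
Leg 3: +97.7° → +126.9°, shortest Δλ = 29.2° (east) — does not cross 180°.
Leg 4: +126.9° → +93.6°, shortest Δλ = -33.3° (west) — does not cross 180°.
Leg 5: +93.6° → +71.2°, shortest Δλ = -22.4° (west) — does not cross 180°.
Total crossings: 0.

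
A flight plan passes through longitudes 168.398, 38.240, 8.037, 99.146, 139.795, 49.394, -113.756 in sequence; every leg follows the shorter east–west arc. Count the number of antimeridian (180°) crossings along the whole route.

Leg 1: +168.398° → +38.240°, shortest Δλ = -130.158° (west) — does not cross 180°.
Leg 2: +38.240° → +8.037°, shortest Δλ = -30.203° (west) — does not cross 180°.
Leg 3: +8.037° → +99.146°, shortest Δλ = 91.109° (east) — does not cross 180°.
Leg 4: +99.146° → +139.795°, shortest Δλ = 40.649° (east) — does not cross 180°.
Leg 5: +139.795° → +49.394°, shortest Δλ = -90.401° (west) — does not cross 180°.
Leg 6: +49.394° → -113.756°, shortest Δλ = -163.15° (west) — does not cross 180°.
Total crossings: 0.

0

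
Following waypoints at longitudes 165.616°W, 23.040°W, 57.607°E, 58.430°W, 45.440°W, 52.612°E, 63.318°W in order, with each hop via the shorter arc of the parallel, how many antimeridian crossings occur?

Leg 1: -165.616° → -23.040°, shortest Δλ = 142.576° (east) — does not cross 180°.
Leg 2: -23.040° → +57.607°, shortest Δλ = 80.647° (east) — does not cross 180°.
Leg 3: +57.607° → -58.430°, shortest Δλ = -116.037° (west) — does not cross 180°.
Leg 4: -58.430° → -45.440°, shortest Δλ = 12.99° (east) — does not cross 180°.
Leg 5: -45.440° → +52.612°, shortest Δλ = 98.052° (east) — does not cross 180°.
Leg 6: +52.612° → -63.318°, shortest Δλ = -115.93° (west) — does not cross 180°.
Total crossings: 0.

0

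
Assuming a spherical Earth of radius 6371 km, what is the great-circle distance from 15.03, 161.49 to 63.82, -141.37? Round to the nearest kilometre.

6934 km

Δλ = -141.37 − 161.49 = -302.86°; wrapped into (−180°, 180°]: 57.14°.
Δφ = 63.82 − 15.03 = 48.79°.
a = sin²(Δφ/2) + cos φ₁ · cos φ₂ · sin²(Δλ/2) = 0.268041.
c = 2·atan2(√a, √(1−a)) = 1.08838 rad → d = 6371·c ≈ 6934.09 km.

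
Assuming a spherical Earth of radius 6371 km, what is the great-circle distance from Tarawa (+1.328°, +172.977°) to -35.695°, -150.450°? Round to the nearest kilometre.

Δλ = -150.450 − 172.977 = -323.427°; wrapped into (−180°, 180°]: 36.573°.
Δφ = -35.695 − 1.328 = -37.023°.
a = sin²(Δφ/2) + cos φ₁ · cos φ₂ · sin²(Δλ/2) = 0.180737.
c = 2·atan2(√a, √(1−a)) = 0.87821 rad → d = 6371·c ≈ 5595.11 km.

5595 km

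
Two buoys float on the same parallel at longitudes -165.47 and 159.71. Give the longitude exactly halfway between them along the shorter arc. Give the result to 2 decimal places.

+177.12°

Signed shortest Δλ from -165.47° to +159.71° is -34.82°.
Midpoint longitude = -165.47° + (-34.82°)/2 = -165.47° − 17.41° = -182.88°.
Normalise into (−180°, 180°]: +177.12°.
(The naïve average (-165.47 + +159.71)/2 = -2.88° is on the wrong side of the globe.)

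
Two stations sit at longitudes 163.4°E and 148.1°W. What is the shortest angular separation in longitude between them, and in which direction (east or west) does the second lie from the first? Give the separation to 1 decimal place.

48.5° east

Raw difference: -148.1 − 163.4 = -311.5°.
Normalise into (−180°, 180°]: -311.5° + 360° = 48.5°.
Positive ⇒ the second point lies to the east; separation 48.5°.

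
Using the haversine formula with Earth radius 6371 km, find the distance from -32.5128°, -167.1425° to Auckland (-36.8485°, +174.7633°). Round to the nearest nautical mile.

Δλ = 174.7633 − -167.1425 = 341.9058°; wrapped into (−180°, 180°]: -18.0942°.
Δφ = -36.8485 − -32.5128 = -4.3357°.
a = sin²(Δφ/2) + cos φ₁ · cos φ₂ · sin²(Δλ/2) = 0.018116.
c = 2·atan2(√a, √(1−a)) = 0.27001 rad → d = 6371·c ≈ 1720.26 km ≈ 928.87 nmi.

929 nmi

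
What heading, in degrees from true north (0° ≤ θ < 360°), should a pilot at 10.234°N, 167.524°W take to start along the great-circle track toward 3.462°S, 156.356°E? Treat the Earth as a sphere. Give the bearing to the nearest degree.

251°

Δλ = 156.356 − -167.524 = 323.880°; wrapped into (−180°, 180°]: -36.120°.
θ = atan2( sin Δλ · cos φ₂ , cos φ₁ · sin φ₂ − sin φ₁ · cos φ₂ · cos Δλ )
  = atan2(-0.58840, -0.20268) = -109.007° → normalised to [0°, 360°): 250.993°.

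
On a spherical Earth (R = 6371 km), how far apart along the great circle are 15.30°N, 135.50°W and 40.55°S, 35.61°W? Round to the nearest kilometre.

11932 km

Δλ = -35.61 − -135.50 = 99.89°.
Δφ = -40.55 − 15.30 = -55.85°.
a = sin²(Δφ/2) + cos φ₁ · cos φ₂ · sin²(Δλ/2) = 0.648715.
c = 2·atan2(√a, √(1−a)) = 1.87280 rad → d = 6371·c ≈ 11931.58 km.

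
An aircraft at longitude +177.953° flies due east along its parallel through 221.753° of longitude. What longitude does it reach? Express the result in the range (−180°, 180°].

Start at +177.953°; shift +221.753° → +399.706°.
+399.706° lies outside (−180°, 180°]; subtract 360° → +39.706°.

+39.706°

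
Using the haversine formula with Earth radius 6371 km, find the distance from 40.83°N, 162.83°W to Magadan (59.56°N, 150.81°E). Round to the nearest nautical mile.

Δλ = 150.81 − -162.83 = 313.64°; wrapped into (−180°, 180°]: -46.36°.
Δφ = 59.56 − 40.83 = 18.73°.
a = sin²(Δφ/2) + cos φ₁ · cos φ₂ · sin²(Δλ/2) = 0.085874.
c = 2·atan2(√a, √(1−a)) = 0.59481 rad → d = 6371·c ≈ 3789.56 km ≈ 2046.20 nmi.

2046 nmi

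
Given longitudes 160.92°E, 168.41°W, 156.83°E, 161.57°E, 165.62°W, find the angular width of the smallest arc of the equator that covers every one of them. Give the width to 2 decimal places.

Sort the longitudes: -168.41°, -165.62°, +156.83°, +160.92°, +161.57°.
Eastward gaps between consecutive values (wrapping around): 2.79°, 322.45°, 4.09°, 0.65°, 30.02°.
Largest gap = 322.45° ⇒ minimal covering band is its complement: 360° − 322.45° = 37.55°.
Band runs from +156.83° eastward to -165.62°, crossing the antimeridian.

37.55°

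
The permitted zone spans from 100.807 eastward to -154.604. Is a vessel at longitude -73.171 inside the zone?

No

Band width going east from +100.807° to -154.604°: ((-154.604 − 100.807) mod 360) = 104.589°.
Offset of -73.171° east of the west edge: ((-73.171 − 100.807) mod 360) = 186.022°.
186.022° > 104.589° ⇒ outside.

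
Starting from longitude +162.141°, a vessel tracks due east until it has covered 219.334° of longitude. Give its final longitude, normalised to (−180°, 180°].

Start at +162.141°; shift +219.334° → +381.475°.
+381.475° lies outside (−180°, 180°]; subtract 360° → +21.475°.

+21.475°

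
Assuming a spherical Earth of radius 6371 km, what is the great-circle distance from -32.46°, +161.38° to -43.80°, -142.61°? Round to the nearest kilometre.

Δλ = -142.61 − 161.38 = -303.99°; wrapped into (−180°, 180°]: 56.01°.
Δφ = -43.80 − -32.46 = -11.34°.
a = sin²(Δφ/2) + cos φ₁ · cos φ₂ · sin²(Δλ/2) = 0.144030.
c = 2·atan2(√a, √(1−a)) = 0.77854 rad → d = 6371·c ≈ 4960.08 km.

4960 km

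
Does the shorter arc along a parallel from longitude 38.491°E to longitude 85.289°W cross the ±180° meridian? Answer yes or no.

No

Signed shortest Δλ = ((-85.289 − 38.491 + 180) mod 360) − 180 = -123.78°.
Going west by 123.78° from +38.491° reaches -85.289° without touching 180°.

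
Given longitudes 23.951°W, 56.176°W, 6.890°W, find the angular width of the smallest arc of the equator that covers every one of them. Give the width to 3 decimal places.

49.286°

Sort the longitudes: -56.176°, -23.951°, -6.890°.
Eastward gaps between consecutive values (wrapping around): 32.225°, 17.061°, 310.714°.
Largest gap = 310.714° ⇒ minimal covering band is its complement: 360° − 310.714° = 49.286°.
Band runs from -56.176° eastward to -6.890°.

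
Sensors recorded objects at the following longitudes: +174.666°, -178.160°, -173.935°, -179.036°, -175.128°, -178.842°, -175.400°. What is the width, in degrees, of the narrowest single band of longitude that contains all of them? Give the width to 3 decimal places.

Sort the longitudes: -179.036°, -178.842°, -178.160°, -175.400°, -175.128°, -173.935°, +174.666°.
Eastward gaps between consecutive values (wrapping around): 0.194°, 0.682°, 2.760°, 0.272°, 1.193°, 348.601°, 6.298°.
Largest gap = 348.601° ⇒ minimal covering band is its complement: 360° − 348.601° = 11.399°.
Band runs from +174.666° eastward to -173.935°, crossing the antimeridian.

11.399°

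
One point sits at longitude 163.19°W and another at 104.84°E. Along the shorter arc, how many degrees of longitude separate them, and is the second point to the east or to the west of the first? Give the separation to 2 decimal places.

Raw difference: 104.84 − -163.19 = 268.03°.
Normalise into (−180°, 180°]: 268.03° − 360° = -91.97°.
Negative ⇒ the second point lies to the west; separation 91.97°.

91.97° west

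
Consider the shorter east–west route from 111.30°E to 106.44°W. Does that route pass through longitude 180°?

Yes

Naïve |-106.44 − 111.30| = 217.74° > 180°, so the shorter arc goes the other way round — across 180°.
Signed shortest Δλ = ((-106.44 − 111.30 + 180) mod 360) − 180 = 142.26°.
Going east by 142.26° from +111.30° passes through 180° before reaching -106.44°.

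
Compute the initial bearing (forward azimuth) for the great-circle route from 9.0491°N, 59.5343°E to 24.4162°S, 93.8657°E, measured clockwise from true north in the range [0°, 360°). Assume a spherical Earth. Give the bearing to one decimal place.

135.7°

Δλ = 93.8657 − 59.5343 = 34.3314°.
θ = atan2( sin Δλ · cos φ₂ , cos φ₁ · sin φ₂ − sin φ₁ · cos φ₂ · cos Δλ )
  = atan2(0.51354, -0.52648) = 135.713° → normalised to [0°, 360°): 135.713°.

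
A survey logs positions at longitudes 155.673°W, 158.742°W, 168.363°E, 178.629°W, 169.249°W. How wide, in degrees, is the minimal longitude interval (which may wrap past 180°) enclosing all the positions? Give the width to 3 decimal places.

35.964°

Sort the longitudes: -178.629°, -169.249°, -158.742°, -155.673°, +168.363°.
Eastward gaps between consecutive values (wrapping around): 9.380°, 10.507°, 3.069°, 324.036°, 13.008°.
Largest gap = 324.036° ⇒ minimal covering band is its complement: 360° − 324.036° = 35.964°.
Band runs from +168.363° eastward to -155.673°, crossing the antimeridian.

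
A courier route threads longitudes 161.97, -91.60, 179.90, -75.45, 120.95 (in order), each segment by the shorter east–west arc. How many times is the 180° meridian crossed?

Leg 1: +161.97° → -91.60°, shortest Δλ = 106.43° (east) — crosses 180°.
Leg 2: -91.60° → +179.90°, shortest Δλ = -88.5° (west) — crosses 180°.
Leg 3: +179.90° → -75.45°, shortest Δλ = 104.65° (east) — crosses 180°.
Leg 4: -75.45° → +120.95°, shortest Δλ = -163.6° (west) — crosses 180°.
Total crossings: 4.

4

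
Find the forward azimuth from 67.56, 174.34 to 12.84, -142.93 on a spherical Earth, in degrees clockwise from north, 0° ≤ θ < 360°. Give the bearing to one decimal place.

Δλ = -142.93 − 174.34 = -317.27°; wrapped into (−180°, 180°]: 42.73°.
θ = atan2( sin Δλ · cos φ₂ , cos φ₁ · sin φ₂ − sin φ₁ · cos φ₂ · cos Δλ )
  = atan2(0.66158, -0.57713) = 131.100° → normalised to [0°, 360°): 131.100°.

131.1°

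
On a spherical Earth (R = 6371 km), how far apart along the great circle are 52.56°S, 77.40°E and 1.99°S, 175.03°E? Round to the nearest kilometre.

10346 km

Δλ = 175.03 − 77.40 = 97.63°.
Δφ = -1.99 − -52.56 = 50.57°.
a = sin²(Δφ/2) + cos φ₁ · cos φ₂ · sin²(Δλ/2) = 0.526549.
c = 2·atan2(√a, √(1−a)) = 1.62392 rad → d = 6371·c ≈ 10345.99 km.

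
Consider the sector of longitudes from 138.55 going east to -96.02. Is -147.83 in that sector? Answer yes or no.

Band width going east from +138.55° to -96.02°: ((-96.02 − 138.55) mod 360) = 125.43°.
Offset of -147.83° east of the west edge: ((-147.83 − 138.55) mod 360) = 73.62°.
73.62° ≤ 125.43° ⇒ inside.

Yes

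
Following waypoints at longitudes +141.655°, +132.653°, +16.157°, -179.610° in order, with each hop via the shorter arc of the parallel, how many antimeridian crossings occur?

1

Leg 1: +141.655° → +132.653°, shortest Δλ = -9.002° (west) — does not cross 180°.
Leg 2: +132.653° → +16.157°, shortest Δλ = -116.496° (west) — does not cross 180°.
Leg 3: +16.157° → -179.610°, shortest Δλ = 164.233° (east) — crosses 180°.
Total crossings: 1.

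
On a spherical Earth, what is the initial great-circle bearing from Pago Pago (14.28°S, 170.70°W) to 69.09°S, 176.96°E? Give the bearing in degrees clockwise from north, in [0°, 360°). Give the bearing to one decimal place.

185.3°

Δλ = 176.96 − -170.70 = 347.66°; wrapped into (−180°, 180°]: -12.34°.
θ = atan2( sin Δλ · cos φ₂ , cos φ₁ · sin φ₂ − sin φ₁ · cos φ₂ · cos Δλ )
  = atan2(-0.07627, -0.81928) = -174.681° → normalised to [0°, 360°): 185.319°.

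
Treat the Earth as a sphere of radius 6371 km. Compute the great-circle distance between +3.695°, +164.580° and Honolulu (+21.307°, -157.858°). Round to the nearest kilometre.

Δλ = -157.858 − 164.580 = -322.438°; wrapped into (−180°, 180°]: 37.562°.
Δφ = 21.307 − 3.695 = 17.612°.
a = sin²(Δφ/2) + cos φ₁ · cos φ₂ · sin²(Δλ/2) = 0.119804.
c = 2·atan2(√a, √(1−a)) = 0.70688 rad → d = 6371·c ≈ 4503.52 km.

4504 km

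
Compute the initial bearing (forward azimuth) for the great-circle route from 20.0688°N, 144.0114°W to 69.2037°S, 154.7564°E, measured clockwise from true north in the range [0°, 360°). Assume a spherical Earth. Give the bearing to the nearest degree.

198°

Δλ = 154.7564 − -144.0114 = 298.7678°; wrapped into (−180°, 180°]: -61.2322°.
θ = atan2( sin Δλ · cos φ₂ , cos φ₁ · sin φ₂ − sin φ₁ · cos φ₂ · cos Δλ )
  = atan2(-0.31123, -0.93672) = -161.621° → normalised to [0°, 360°): 198.379°.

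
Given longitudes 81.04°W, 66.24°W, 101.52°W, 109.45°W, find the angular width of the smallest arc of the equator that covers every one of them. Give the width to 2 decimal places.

Sort the longitudes: -109.45°, -101.52°, -81.04°, -66.24°.
Eastward gaps between consecutive values (wrapping around): 7.93°, 20.48°, 14.80°, 316.79°.
Largest gap = 316.79° ⇒ minimal covering band is its complement: 360° − 316.79° = 43.21°.
Band runs from -109.45° eastward to -66.24°.

43.21°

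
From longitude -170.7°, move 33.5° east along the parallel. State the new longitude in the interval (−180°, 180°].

Start at -170.7°; shift +33.5° → -137.2°.
-137.2° already lies in (−180°, 180°].

-137.2°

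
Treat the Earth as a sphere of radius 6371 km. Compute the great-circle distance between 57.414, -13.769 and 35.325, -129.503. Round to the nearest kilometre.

Δλ = -129.503 − -13.769 = -115.734°.
Δφ = 35.325 − 57.414 = -22.089°.
a = sin²(Δφ/2) + cos φ₁ · cos φ₂ · sin²(Δλ/2) = 0.351797.
c = 2·atan2(√a, √(1−a)) = 1.26987 rad → d = 6371·c ≈ 8090.34 km.

8090 km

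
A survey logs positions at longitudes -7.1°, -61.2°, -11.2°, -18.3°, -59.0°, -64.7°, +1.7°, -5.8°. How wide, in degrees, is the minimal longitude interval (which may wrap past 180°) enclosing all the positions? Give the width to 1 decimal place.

66.4°

Sort the longitudes: -64.7°, -61.2°, -59.0°, -18.3°, -11.2°, -7.1°, -5.8°, +1.7°.
Eastward gaps between consecutive values (wrapping around): 3.5°, 2.2°, 40.7°, 7.1°, 4.1°, 1.3°, 7.5°, 293.6°.
Largest gap = 293.6° ⇒ minimal covering band is its complement: 360° − 293.6° = 66.4°.
Band runs from -64.7° eastward to +1.7°.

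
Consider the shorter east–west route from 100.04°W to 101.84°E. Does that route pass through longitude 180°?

Naïve |101.84 − -100.04| = 201.88° > 180°, so the shorter arc goes the other way round — across 180°.
Signed shortest Δλ = ((101.84 − -100.04 + 180) mod 360) − 180 = -158.12°.
Going west by 158.12° from -100.04° passes through 180° before reaching +101.84°.

Yes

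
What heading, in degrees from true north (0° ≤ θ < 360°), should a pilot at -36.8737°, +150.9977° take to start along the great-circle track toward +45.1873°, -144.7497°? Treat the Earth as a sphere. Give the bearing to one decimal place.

40.2°

Δλ = -144.7497 − 150.9977 = -295.7474°; wrapped into (−180°, 180°]: 64.2526°.
θ = atan2( sin Δλ · cos φ₂ , cos φ₁ · sin φ₂ − sin φ₁ · cos φ₂ · cos Δλ )
  = atan2(0.63482, 0.75122) = 40.200° → normalised to [0°, 360°): 40.200°.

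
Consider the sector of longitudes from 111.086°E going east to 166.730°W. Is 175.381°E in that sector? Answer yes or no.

Band width going east from +111.086° to -166.730°: ((-166.730 − 111.086) mod 360) = 82.184°.
Offset of +175.381° east of the west edge: ((175.381 − 111.086) mod 360) = 64.295°.
64.295° ≤ 82.184° ⇒ inside.

Yes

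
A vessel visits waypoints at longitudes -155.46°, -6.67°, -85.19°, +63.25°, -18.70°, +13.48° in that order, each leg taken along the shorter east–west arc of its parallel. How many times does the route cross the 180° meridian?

0

Leg 1: -155.46° → -6.67°, shortest Δλ = 148.79° (east) — does not cross 180°.
Leg 2: -6.67° → -85.19°, shortest Δλ = -78.52° (west) — does not cross 180°.
Leg 3: -85.19° → +63.25°, shortest Δλ = 148.44° (east) — does not cross 180°.
Leg 4: +63.25° → -18.70°, shortest Δλ = -81.95° (west) — does not cross 180°.
Leg 5: -18.70° → +13.48°, shortest Δλ = 32.18° (east) — does not cross 180°.
Total crossings: 0.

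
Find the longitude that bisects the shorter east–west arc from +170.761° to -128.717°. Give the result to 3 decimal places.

-158.978°

Signed shortest Δλ from +170.761° to -128.717° is +60.522°.
Midpoint longitude = +170.761° + (+60.522°)/2 = +170.761° + 30.261° = +201.022°.
Normalise into (−180°, 180°]: -158.978°.
(The naïve average (+170.761 + -128.717)/2 = 21.022° is on the wrong side of the globe.)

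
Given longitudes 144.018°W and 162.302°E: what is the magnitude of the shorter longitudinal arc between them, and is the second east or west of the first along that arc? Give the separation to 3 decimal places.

Raw difference: 162.302 − -144.018 = 306.32°.
Normalise into (−180°, 180°]: 306.32° − 360° = -53.68°.
Negative ⇒ the second point lies to the west; separation 53.680°.

53.680° west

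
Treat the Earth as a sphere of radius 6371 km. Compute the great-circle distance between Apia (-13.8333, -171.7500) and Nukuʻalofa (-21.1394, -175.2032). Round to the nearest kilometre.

Δλ = -175.2032 − -171.7500 = -3.4532°.
Δφ = -21.1394 − -13.8333 = -7.3061°.
a = sin²(Δφ/2) + cos φ₁ · cos φ₂ · sin²(Δλ/2) = 0.004882.
c = 2·atan2(√a, √(1−a)) = 0.13985 rad → d = 6371·c ≈ 891.00 km.

891 km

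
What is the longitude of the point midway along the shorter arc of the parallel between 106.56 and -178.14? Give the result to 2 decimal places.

Signed shortest Δλ from +106.56° to -178.14° is +75.30°.
Midpoint longitude = +106.56° + (+75.30°)/2 = +106.56° + 37.65° = +144.21°.
(The naïve average (+106.56 + -178.14)/2 = -35.79° is on the wrong side of the globe.)

+144.21°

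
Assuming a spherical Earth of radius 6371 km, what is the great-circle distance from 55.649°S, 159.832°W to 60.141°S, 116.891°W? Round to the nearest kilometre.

2539 km

Δλ = -116.891 − -159.832 = 42.941°.
Δφ = -60.141 − -55.649 = -4.492°.
a = sin²(Δφ/2) + cos φ₁ · cos φ₂ · sin²(Δλ/2) = 0.039172.
c = 2·atan2(√a, √(1−a)) = 0.39847 rad → d = 6371·c ≈ 2538.66 km.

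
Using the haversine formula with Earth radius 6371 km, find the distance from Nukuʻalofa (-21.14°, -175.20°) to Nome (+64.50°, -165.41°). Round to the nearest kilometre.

Δλ = -165.41 − -175.20 = 9.79°.
Δφ = 64.50 − -21.14 = 85.64°.
a = sin²(Δφ/2) + cos φ₁ · cos φ₂ · sin²(Δλ/2) = 0.464912.
c = 2·atan2(√a, √(1−a)) = 1.50056 rad → d = 6371·c ≈ 9560.09 km.

9560 km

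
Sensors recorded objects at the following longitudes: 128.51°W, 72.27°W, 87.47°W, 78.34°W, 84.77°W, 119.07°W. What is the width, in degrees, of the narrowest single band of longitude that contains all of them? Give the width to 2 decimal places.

56.24°

Sort the longitudes: -128.51°, -119.07°, -87.47°, -84.77°, -78.34°, -72.27°.
Eastward gaps between consecutive values (wrapping around): 9.44°, 31.60°, 2.70°, 6.43°, 6.07°, 303.76°.
Largest gap = 303.76° ⇒ minimal covering band is its complement: 360° − 303.76° = 56.24°.
Band runs from -128.51° eastward to -72.27°.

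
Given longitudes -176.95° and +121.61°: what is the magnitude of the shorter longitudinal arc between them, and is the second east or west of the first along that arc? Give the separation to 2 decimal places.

61.44° west

Raw difference: 121.61 − -176.95 = 298.56°.
Normalise into (−180°, 180°]: 298.56° − 360° = -61.44°.
Negative ⇒ the second point lies to the west; separation 61.44°.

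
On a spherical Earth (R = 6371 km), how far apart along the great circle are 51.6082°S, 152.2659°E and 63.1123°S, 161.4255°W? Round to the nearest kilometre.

Δλ = -161.4255 − 152.2659 = -313.6914°; wrapped into (−180°, 180°]: 46.3086°.
Δφ = -63.1123 − -51.6082 = -11.5041°.
a = sin²(Δφ/2) + cos φ₁ · cos φ₂ · sin²(Δλ/2) = 0.053469.
c = 2·atan2(√a, √(1−a)) = 0.46669 rad → d = 6371·c ≈ 2973.30 km.

2973 km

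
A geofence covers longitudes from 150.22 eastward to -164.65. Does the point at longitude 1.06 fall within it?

Band width going east from +150.22° to -164.65°: ((-164.65 − 150.22) mod 360) = 45.13°.
Offset of +1.06° east of the west edge: ((1.06 − 150.22) mod 360) = 210.84°.
210.84° > 45.13° ⇒ outside.

No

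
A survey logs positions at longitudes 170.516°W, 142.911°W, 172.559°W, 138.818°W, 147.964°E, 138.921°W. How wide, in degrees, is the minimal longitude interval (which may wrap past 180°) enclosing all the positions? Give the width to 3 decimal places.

Sort the longitudes: -172.559°, -170.516°, -142.911°, -138.921°, -138.818°, +147.964°.
Eastward gaps between consecutive values (wrapping around): 2.043°, 27.605°, 3.990°, 0.103°, 286.782°, 39.477°.
Largest gap = 286.782° ⇒ minimal covering band is its complement: 360° − 286.782° = 73.218°.
Band runs from +147.964° eastward to -138.818°, crossing the antimeridian.

73.218°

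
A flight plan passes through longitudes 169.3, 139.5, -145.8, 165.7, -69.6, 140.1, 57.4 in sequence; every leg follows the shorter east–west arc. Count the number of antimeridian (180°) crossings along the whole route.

4

Leg 1: +169.3° → +139.5°, shortest Δλ = -29.8° (west) — does not cross 180°.
Leg 2: +139.5° → -145.8°, shortest Δλ = 74.7° (east) — crosses 180°.
Leg 3: -145.8° → +165.7°, shortest Δλ = -48.5° (west) — crosses 180°.
Leg 4: +165.7° → -69.6°, shortest Δλ = 124.7° (east) — crosses 180°.
Leg 5: -69.6° → +140.1°, shortest Δλ = -150.3° (west) — crosses 180°.
Leg 6: +140.1° → +57.4°, shortest Δλ = -82.7° (west) — does not cross 180°.
Total crossings: 4.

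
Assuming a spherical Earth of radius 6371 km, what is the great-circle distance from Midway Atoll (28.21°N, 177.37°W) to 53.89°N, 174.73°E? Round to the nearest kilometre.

2927 km

Δλ = 174.73 − -177.37 = 352.10°; wrapped into (−180°, 180°]: -7.90°.
Δφ = 53.89 − 28.21 = 25.68°.
a = sin²(Δφ/2) + cos φ₁ · cos φ₂ · sin²(Δλ/2) = 0.051850.
c = 2·atan2(√a, √(1−a)) = 0.45944 rad → d = 6371·c ≈ 2927.11 km.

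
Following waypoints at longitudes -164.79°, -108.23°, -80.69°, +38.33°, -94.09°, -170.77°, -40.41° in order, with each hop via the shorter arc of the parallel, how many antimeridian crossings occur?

0

Leg 1: -164.79° → -108.23°, shortest Δλ = 56.56° (east) — does not cross 180°.
Leg 2: -108.23° → -80.69°, shortest Δλ = 27.54° (east) — does not cross 180°.
Leg 3: -80.69° → +38.33°, shortest Δλ = 119.02° (east) — does not cross 180°.
Leg 4: +38.33° → -94.09°, shortest Δλ = -132.42° (west) — does not cross 180°.
Leg 5: -94.09° → -170.77°, shortest Δλ = -76.68° (west) — does not cross 180°.
Leg 6: -170.77° → -40.41°, shortest Δλ = 130.36° (east) — does not cross 180°.
Total crossings: 0.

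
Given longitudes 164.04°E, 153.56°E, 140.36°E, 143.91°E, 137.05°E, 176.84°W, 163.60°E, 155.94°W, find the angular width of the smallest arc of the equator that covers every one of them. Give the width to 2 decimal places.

Sort the longitudes: -176.84°, -155.94°, +137.05°, +140.36°, +143.91°, +153.56°, +163.60°, +164.04°.
Eastward gaps between consecutive values (wrapping around): 20.90°, 292.99°, 3.31°, 3.55°, 9.65°, 10.04°, 0.44°, 19.12°.
Largest gap = 292.99° ⇒ minimal covering band is its complement: 360° − 292.99° = 67.01°.
Band runs from +137.05° eastward to -155.94°, crossing the antimeridian.

67.01°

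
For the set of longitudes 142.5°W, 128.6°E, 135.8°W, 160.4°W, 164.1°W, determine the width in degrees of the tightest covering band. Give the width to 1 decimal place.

Sort the longitudes: -164.1°, -160.4°, -142.5°, -135.8°, +128.6°.
Eastward gaps between consecutive values (wrapping around): 3.7°, 17.9°, 6.7°, 264.4°, 67.3°.
Largest gap = 264.4° ⇒ minimal covering band is its complement: 360° − 264.4° = 95.6°.
Band runs from +128.6° eastward to -135.8°, crossing the antimeridian.

95.6°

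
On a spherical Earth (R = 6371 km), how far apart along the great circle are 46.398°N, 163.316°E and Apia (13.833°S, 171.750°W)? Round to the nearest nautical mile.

3859 nmi

Δλ = -171.750 − 163.316 = -335.066°; wrapped into (−180°, 180°]: 24.934°.
Δφ = -13.833 − 46.398 = -60.231°.
a = sin²(Δφ/2) + cos φ₁ · cos φ₂ · sin²(Δλ/2) = 0.282955.
c = 2·atan2(√a, √(1−a)) = 1.12177 rad → d = 6371·c ≈ 7146.79 km ≈ 3858.96 nmi.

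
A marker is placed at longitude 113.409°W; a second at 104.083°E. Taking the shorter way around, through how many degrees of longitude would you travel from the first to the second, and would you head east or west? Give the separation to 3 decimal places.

142.508° west

Raw difference: 104.083 − -113.409 = 217.492°.
Normalise into (−180°, 180°]: 217.492° − 360° = -142.508°.
Negative ⇒ the second point lies to the west; separation 142.508°.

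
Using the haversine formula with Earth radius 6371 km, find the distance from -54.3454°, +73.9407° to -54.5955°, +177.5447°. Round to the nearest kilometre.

Δλ = 177.5447 − 73.9407 = 103.6040°.
Δφ = -54.5955 − -54.3454 = -0.2501°.
a = sin²(Δφ/2) + cos φ₁ · cos φ₂ · sin²(Δλ/2) = 0.208569.
c = 2·atan2(√a, √(1−a)) = 0.94855 rad → d = 6371·c ≈ 6043.22 km.

6043 km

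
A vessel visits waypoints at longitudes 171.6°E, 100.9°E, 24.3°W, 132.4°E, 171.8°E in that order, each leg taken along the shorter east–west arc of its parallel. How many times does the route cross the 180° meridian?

Leg 1: +171.6° → +100.9°, shortest Δλ = -70.7° (west) — does not cross 180°.
Leg 2: +100.9° → -24.3°, shortest Δλ = -125.2° (west) — does not cross 180°.
Leg 3: -24.3° → +132.4°, shortest Δλ = 156.7° (east) — does not cross 180°.
Leg 4: +132.4° → +171.8°, shortest Δλ = 39.4° (east) — does not cross 180°.
Total crossings: 0.

0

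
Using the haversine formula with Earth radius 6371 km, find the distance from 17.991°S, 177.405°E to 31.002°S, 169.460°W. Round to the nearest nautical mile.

1059 nmi

Δλ = -169.460 − 177.405 = -346.865°; wrapped into (−180°, 180°]: 13.135°.
Δφ = -31.002 − -17.991 = -13.011°.
a = sin²(Δφ/2) + cos φ₁ · cos φ₂ · sin²(Δλ/2) = 0.023501.
c = 2·atan2(√a, √(1−a)) = 0.30781 rad → d = 6371·c ≈ 1961.09 km ≈ 1058.90 nmi.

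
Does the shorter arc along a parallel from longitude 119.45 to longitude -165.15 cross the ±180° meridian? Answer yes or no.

Yes

Naïve |-165.15 − 119.45| = 284.6° > 180°, so the shorter arc goes the other way round — across 180°.
Signed shortest Δλ = ((-165.15 − 119.45 + 180) mod 360) − 180 = 75.4°.
Going east by 75.4° from +119.45° passes through 180° before reaching -165.15°.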